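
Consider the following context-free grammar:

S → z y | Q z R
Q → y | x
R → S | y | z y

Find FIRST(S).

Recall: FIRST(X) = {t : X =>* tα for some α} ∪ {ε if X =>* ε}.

We compute FIRST(S) using the standard algorithm.
FIRST(Q) = {x, y}
FIRST(R) = {x, y, z}
FIRST(S) = {x, y, z}
Therefore, FIRST(S) = {x, y, z}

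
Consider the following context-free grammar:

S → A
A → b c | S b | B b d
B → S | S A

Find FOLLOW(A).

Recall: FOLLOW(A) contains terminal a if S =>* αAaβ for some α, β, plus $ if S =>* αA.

We compute FOLLOW(A) using the standard algorithm.
FOLLOW(S) starts with {$}.
FIRST(A) = {b}
FIRST(B) = {b}
FIRST(S) = {b}
FOLLOW(A) = {$, b}
FOLLOW(B) = {b}
FOLLOW(S) = {$, b}
Therefore, FOLLOW(A) = {$, b}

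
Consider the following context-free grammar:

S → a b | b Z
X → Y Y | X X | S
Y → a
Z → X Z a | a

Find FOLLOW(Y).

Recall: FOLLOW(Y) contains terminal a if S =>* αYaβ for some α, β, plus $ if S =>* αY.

We compute FOLLOW(Y) using the standard algorithm.
FOLLOW(S) starts with {$}.
FIRST(S) = {a, b}
FIRST(X) = {a, b}
FIRST(Y) = {a}
FIRST(Z) = {a, b}
FOLLOW(S) = {$, a, b}
FOLLOW(X) = {a, b}
FOLLOW(Y) = {a, b}
FOLLOW(Z) = {$, a, b}
Therefore, FOLLOW(Y) = {a, b}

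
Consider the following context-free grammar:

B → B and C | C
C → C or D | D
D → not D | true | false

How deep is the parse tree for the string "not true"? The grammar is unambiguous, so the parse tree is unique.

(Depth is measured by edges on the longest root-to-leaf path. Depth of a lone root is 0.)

4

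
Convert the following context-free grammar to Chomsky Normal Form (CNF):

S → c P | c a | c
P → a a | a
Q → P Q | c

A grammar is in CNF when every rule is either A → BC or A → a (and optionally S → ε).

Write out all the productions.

TC → c; TA → a; S → c; P → a; Q → c; S → TC P; S → TC TA; P → TA TA; Q → P Q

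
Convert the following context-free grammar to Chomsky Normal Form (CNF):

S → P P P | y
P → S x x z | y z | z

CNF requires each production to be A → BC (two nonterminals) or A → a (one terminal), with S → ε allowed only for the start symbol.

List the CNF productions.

S → y; TX → x; TZ → z; TY → y; P → z; S → P X0; X0 → P P; P → S X1; X1 → TX X2; X2 → TX TZ; P → TY TZ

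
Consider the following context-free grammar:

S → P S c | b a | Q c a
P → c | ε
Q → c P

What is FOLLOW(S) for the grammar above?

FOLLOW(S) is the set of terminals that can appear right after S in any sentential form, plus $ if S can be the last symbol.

We compute FOLLOW(S) using the standard algorithm.
FOLLOW(S) starts with {$}.
FIRST(P) = {c, ε}
FIRST(Q) = {c}
FIRST(S) = {b, c}
FOLLOW(P) = {b, c}
FOLLOW(Q) = {c}
FOLLOW(S) = {$, c}
Therefore, FOLLOW(S) = {$, c}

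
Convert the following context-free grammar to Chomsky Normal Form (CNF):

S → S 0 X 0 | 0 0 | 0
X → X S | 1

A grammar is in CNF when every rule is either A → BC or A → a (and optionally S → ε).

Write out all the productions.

T0 → 0; S → 0; X → 1; S → S X0; X0 → T0 X1; X1 → X T0; S → T0 T0; X → X S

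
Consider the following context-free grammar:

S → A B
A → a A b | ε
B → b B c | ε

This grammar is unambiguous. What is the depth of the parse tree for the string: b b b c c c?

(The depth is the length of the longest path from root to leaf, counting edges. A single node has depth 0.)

5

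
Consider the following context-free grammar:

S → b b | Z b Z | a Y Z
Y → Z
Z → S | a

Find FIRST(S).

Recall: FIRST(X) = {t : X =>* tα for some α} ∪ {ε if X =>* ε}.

We compute FIRST(S) using the standard algorithm.
FIRST(S) = {a, b}
FIRST(Y) = {a, b}
FIRST(Z) = {a, b}
Therefore, FIRST(S) = {a, b}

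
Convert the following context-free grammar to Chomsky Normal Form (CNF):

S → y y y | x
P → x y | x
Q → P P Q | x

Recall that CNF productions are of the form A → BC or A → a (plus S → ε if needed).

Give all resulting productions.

TY → y; S → x; TX → x; P → x; Q → x; S → TY X0; X0 → TY TY; P → TX TY; Q → P X1; X1 → P Q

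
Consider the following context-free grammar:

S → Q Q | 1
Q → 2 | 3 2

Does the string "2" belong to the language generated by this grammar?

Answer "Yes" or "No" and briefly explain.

No - no valid derivation exists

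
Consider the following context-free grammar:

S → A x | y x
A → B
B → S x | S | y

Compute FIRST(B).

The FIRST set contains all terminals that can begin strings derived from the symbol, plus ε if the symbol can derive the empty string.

We compute FIRST(B) using the standard algorithm.
FIRST(A) = {y}
FIRST(B) = {y}
FIRST(S) = {y}
Therefore, FIRST(B) = {y}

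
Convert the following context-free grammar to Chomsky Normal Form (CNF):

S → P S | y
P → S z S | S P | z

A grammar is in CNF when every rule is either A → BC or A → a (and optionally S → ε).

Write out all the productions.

S → y; TZ → z; P → z; S → P S; P → S X0; X0 → TZ S; P → S P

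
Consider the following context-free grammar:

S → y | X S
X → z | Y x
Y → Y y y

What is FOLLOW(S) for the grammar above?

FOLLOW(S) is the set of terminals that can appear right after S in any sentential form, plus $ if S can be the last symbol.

We compute FOLLOW(S) using the standard algorithm.
FOLLOW(S) starts with {$}.
FIRST(S) = {y, z}
FIRST(X) = {z}
FIRST(Y) = {}
FOLLOW(S) = {$}
FOLLOW(X) = {y, z}
FOLLOW(Y) = {x, y}
Therefore, FOLLOW(S) = {$}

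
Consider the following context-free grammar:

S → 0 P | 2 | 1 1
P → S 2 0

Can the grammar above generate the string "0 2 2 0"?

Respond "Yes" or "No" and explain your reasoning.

Yes - a valid derivation exists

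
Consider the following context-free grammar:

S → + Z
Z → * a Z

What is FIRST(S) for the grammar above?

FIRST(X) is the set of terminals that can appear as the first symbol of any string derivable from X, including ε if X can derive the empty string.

We compute FIRST(S) using the standard algorithm.
FIRST(S) = {+}
FIRST(Z) = {*}
Therefore, FIRST(S) = {+}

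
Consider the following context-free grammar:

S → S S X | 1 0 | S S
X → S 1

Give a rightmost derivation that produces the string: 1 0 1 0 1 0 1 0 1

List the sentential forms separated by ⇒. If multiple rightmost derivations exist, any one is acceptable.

S ⇒ S S X ⇒ S S S 1 ⇒ S S 1 0 1 ⇒ S 1 0 1 0 1 ⇒ S S 1 0 1 0 1 ⇒ S 1 0 1 0 1 0 1 ⇒ 1 0 1 0 1 0 1 0 1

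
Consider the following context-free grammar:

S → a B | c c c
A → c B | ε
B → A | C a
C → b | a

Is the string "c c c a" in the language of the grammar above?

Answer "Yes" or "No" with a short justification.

No - no valid derivation exists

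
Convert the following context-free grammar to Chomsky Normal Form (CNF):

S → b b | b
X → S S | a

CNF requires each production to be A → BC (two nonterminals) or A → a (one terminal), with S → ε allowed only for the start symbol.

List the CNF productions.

TB → b; S → b; X → a; S → TB TB; X → S S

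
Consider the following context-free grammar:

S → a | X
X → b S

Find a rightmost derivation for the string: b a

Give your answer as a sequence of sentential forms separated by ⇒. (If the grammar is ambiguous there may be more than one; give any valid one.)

S ⇒ X ⇒ b S ⇒ b a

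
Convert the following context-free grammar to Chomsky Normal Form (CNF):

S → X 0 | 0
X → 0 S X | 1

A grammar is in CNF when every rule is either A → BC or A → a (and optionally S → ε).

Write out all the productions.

T0 → 0; S → 0; X → 1; S → X T0; X → T0 X0; X0 → S X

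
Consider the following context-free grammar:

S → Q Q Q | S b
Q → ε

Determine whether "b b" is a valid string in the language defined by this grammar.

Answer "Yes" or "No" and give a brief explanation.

Yes - a valid derivation exists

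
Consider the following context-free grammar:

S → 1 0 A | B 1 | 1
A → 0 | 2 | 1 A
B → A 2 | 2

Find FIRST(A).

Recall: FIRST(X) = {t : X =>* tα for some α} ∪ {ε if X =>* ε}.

We compute FIRST(A) using the standard algorithm.
FIRST(A) = {0, 1, 2}
FIRST(B) = {0, 1, 2}
FIRST(S) = {0, 1, 2}
Therefore, FIRST(A) = {0, 1, 2}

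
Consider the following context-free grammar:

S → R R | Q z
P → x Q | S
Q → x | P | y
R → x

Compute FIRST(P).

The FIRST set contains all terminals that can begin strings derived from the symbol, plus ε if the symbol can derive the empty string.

We compute FIRST(P) using the standard algorithm.
FIRST(P) = {x, y}
FIRST(Q) = {x, y}
FIRST(R) = {x}
FIRST(S) = {x, y}
Therefore, FIRST(P) = {x, y}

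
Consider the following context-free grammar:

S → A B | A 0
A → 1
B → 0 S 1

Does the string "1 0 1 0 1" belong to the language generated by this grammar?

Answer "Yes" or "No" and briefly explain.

Yes - a valid derivation exists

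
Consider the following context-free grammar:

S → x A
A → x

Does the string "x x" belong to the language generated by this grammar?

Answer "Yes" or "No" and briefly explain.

Yes - a valid derivation exists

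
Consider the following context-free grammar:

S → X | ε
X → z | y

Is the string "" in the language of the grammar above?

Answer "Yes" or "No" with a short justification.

Yes - a valid derivation exists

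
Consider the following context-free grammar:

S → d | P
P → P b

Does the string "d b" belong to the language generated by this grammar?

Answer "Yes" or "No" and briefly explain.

No - no valid derivation exists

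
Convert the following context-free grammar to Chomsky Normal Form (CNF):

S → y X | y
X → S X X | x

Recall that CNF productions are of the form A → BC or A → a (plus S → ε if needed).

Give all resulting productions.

TY → y; S → y; X → x; S → TY X; X → S X0; X0 → X X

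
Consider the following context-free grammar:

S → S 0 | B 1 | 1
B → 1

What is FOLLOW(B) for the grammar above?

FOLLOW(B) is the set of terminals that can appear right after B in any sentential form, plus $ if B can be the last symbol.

We compute FOLLOW(B) using the standard algorithm.
FOLLOW(S) starts with {$}.
FIRST(B) = {1}
FIRST(S) = {1}
FOLLOW(B) = {1}
FOLLOW(S) = {$, 0}
Therefore, FOLLOW(B) = {1}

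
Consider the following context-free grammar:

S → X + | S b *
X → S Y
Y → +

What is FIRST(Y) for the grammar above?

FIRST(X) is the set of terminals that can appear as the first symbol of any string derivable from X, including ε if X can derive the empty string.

We compute FIRST(Y) using the standard algorithm.
FIRST(S) = {}
FIRST(X) = {}
FIRST(Y) = {+}
Therefore, FIRST(Y) = {+}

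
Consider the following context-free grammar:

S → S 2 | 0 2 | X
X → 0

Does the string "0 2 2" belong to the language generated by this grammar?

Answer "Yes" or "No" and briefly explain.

Yes - a valid derivation exists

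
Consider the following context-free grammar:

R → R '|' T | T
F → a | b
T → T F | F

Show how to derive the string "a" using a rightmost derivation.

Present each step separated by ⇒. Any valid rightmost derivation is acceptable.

R ⇒ T ⇒ F ⇒ a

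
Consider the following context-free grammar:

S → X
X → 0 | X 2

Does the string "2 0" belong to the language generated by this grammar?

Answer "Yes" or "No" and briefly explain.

No - no valid derivation exists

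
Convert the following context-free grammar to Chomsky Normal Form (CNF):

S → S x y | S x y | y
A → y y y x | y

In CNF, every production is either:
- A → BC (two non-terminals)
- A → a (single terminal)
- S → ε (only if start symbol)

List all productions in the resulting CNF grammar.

TX → x; TY → y; S → y; A → y; S → S X0; X0 → TX TY; S → S X1; X1 → TX TY; A → TY X2; X2 → TY X3; X3 → TY TX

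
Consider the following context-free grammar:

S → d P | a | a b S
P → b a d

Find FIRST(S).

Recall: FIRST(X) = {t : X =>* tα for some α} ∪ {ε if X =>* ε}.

We compute FIRST(S) using the standard algorithm.
FIRST(P) = {b}
FIRST(S) = {a, d}
Therefore, FIRST(S) = {a, d}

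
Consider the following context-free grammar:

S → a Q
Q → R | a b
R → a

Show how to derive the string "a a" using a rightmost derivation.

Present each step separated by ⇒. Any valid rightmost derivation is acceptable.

S ⇒ a Q ⇒ a R ⇒ a a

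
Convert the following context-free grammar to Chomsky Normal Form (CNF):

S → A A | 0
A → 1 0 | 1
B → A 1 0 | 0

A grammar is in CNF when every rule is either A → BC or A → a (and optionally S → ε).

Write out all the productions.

S → 0; T1 → 1; T0 → 0; A → 1; B → 0; S → A A; A → T1 T0; B → A X0; X0 → T1 T0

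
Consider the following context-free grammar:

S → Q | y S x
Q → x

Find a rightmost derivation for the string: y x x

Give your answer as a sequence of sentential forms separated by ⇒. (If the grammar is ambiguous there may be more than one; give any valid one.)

S ⇒ y S x ⇒ y Q x ⇒ y x x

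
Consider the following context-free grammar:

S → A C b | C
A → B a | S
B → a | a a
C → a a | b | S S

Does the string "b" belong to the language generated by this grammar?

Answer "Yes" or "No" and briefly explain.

Yes - a valid derivation exists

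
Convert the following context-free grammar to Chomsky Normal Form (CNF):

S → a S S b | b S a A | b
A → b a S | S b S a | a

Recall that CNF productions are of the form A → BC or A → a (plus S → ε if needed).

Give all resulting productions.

TA → a; TB → b; S → b; A → a; S → TA X0; X0 → S X1; X1 → S TB; S → TB X2; X2 → S X3; X3 → TA A; A → TB X4; X4 → TA S; A → S X5; X5 → TB X6; X6 → S TA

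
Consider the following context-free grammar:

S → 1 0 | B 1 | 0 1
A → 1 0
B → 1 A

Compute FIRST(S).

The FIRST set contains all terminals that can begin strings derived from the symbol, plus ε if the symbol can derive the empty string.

We compute FIRST(S) using the standard algorithm.
FIRST(A) = {1}
FIRST(B) = {1}
FIRST(S) = {0, 1}
Therefore, FIRST(S) = {0, 1}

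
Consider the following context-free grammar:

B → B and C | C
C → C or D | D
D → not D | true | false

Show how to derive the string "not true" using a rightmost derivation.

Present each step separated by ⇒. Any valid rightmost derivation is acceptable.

B ⇒ C ⇒ D ⇒ not D ⇒ not true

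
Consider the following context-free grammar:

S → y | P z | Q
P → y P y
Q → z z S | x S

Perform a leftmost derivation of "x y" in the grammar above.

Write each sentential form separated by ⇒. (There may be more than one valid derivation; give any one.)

S ⇒ Q ⇒ x S ⇒ x y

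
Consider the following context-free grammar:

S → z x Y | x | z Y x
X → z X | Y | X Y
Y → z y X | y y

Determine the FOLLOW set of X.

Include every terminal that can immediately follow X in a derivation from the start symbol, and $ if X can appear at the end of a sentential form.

We compute FOLLOW(X) using the standard algorithm.
FOLLOW(S) starts with {$}.
FIRST(S) = {x, z}
FIRST(X) = {y, z}
FIRST(Y) = {y, z}
FOLLOW(S) = {$}
FOLLOW(X) = {$, x, y, z}
FOLLOW(Y) = {$, x, y, z}
Therefore, FOLLOW(X) = {$, x, y, z}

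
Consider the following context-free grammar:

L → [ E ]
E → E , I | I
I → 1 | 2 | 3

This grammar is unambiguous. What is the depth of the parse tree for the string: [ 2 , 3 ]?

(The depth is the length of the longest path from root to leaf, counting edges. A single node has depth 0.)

4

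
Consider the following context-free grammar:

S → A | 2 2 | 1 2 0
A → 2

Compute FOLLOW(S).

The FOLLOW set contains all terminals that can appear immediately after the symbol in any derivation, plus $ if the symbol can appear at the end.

We compute FOLLOW(S) using the standard algorithm.
FOLLOW(S) starts with {$}.
FIRST(A) = {2}
FIRST(S) = {1, 2}
FOLLOW(A) = {$}
FOLLOW(S) = {$}
Therefore, FOLLOW(S) = {$}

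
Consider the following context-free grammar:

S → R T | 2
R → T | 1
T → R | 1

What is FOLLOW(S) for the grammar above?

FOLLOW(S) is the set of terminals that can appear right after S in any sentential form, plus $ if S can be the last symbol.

We compute FOLLOW(S) using the standard algorithm.
FOLLOW(S) starts with {$}.
FIRST(R) = {1}
FIRST(S) = {1, 2}
FIRST(T) = {1}
FOLLOW(R) = {$, 1}
FOLLOW(S) = {$}
FOLLOW(T) = {$, 1}
Therefore, FOLLOW(S) = {$}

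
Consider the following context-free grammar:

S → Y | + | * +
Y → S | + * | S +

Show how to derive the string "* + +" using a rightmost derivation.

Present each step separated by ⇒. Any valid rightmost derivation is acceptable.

S ⇒ Y ⇒ S + ⇒ * + +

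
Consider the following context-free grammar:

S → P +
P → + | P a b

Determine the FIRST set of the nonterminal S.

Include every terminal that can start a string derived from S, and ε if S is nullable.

We compute FIRST(S) using the standard algorithm.
FIRST(P) = {+}
FIRST(S) = {+}
Therefore, FIRST(S) = {+}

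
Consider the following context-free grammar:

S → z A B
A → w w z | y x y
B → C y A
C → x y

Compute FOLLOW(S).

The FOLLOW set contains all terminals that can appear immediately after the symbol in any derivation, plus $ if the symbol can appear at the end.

We compute FOLLOW(S) using the standard algorithm.
FOLLOW(S) starts with {$}.
FIRST(A) = {w, y}
FIRST(B) = {x}
FIRST(C) = {x}
FIRST(S) = {z}
FOLLOW(A) = {$, x}
FOLLOW(B) = {$}
FOLLOW(C) = {y}
FOLLOW(S) = {$}
Therefore, FOLLOW(S) = {$}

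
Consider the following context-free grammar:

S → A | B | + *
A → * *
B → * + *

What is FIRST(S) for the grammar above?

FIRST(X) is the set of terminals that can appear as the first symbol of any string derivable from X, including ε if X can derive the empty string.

We compute FIRST(S) using the standard algorithm.
FIRST(A) = {*}
FIRST(B) = {*}
FIRST(S) = {*, +}
Therefore, FIRST(S) = {*, +}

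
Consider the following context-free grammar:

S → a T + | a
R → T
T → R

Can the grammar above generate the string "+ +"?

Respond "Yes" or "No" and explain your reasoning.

No - no valid derivation exists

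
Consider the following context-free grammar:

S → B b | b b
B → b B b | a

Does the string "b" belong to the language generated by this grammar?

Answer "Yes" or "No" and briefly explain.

No - no valid derivation exists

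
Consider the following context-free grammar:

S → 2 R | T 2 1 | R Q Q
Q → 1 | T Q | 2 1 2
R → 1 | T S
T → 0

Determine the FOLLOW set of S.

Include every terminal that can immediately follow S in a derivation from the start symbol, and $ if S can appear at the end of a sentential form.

We compute FOLLOW(S) using the standard algorithm.
FOLLOW(S) starts with {$}.
FIRST(Q) = {0, 1, 2}
FIRST(R) = {0, 1}
FIRST(S) = {0, 1, 2}
FIRST(T) = {0}
FOLLOW(Q) = {$, 0, 1, 2}
FOLLOW(R) = {$, 0, 1, 2}
FOLLOW(S) = {$, 0, 1, 2}
FOLLOW(T) = {0, 1, 2}
Therefore, FOLLOW(S) = {$, 0, 1, 2}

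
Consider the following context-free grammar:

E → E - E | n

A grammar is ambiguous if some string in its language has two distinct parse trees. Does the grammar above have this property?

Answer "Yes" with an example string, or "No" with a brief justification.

Yes - the string 'n - n - n - n' has two distinct parse trees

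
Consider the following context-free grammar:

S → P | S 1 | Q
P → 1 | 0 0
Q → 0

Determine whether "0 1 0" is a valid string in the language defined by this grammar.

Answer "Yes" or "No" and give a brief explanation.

No - no valid derivation exists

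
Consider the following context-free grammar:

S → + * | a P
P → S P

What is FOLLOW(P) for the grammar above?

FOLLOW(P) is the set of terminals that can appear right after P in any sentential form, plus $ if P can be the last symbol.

We compute FOLLOW(P) using the standard algorithm.
FOLLOW(S) starts with {$}.
FIRST(P) = {+, a}
FIRST(S) = {+, a}
FOLLOW(P) = {$, +, a}
FOLLOW(S) = {$, +, a}
Therefore, FOLLOW(P) = {$, +, a}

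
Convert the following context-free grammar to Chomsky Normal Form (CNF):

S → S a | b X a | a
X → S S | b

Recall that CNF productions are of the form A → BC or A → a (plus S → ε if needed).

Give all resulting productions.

TA → a; TB → b; S → a; X → b; S → S TA; S → TB X0; X0 → X TA; X → S S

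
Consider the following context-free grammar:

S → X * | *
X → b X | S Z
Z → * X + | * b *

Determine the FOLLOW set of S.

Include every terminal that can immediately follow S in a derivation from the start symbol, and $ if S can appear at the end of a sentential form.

We compute FOLLOW(S) using the standard algorithm.
FOLLOW(S) starts with {$}.
FIRST(S) = {*, b}
FIRST(X) = {*, b}
FIRST(Z) = {*}
FOLLOW(S) = {$, *}
FOLLOW(X) = {*, +}
FOLLOW(Z) = {*, +}
Therefore, FOLLOW(S) = {$, *}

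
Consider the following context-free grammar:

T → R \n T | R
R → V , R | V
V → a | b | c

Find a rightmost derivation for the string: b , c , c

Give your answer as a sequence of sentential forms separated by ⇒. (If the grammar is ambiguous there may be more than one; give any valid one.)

T ⇒ R ⇒ V , R ⇒ V , V , R ⇒ V , V , V ⇒ V , V , c ⇒ V , c , c ⇒ b , c , c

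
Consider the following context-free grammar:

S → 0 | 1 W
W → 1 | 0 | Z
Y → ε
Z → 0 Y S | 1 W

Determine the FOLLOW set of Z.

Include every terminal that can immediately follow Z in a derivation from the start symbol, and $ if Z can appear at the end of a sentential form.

We compute FOLLOW(Z) using the standard algorithm.
FOLLOW(S) starts with {$}.
FIRST(S) = {0, 1}
FIRST(W) = {0, 1}
FIRST(Y) = {ε}
FIRST(Z) = {0, 1}
FOLLOW(S) = {$}
FOLLOW(W) = {$}
FOLLOW(Y) = {0, 1}
FOLLOW(Z) = {$}
Therefore, FOLLOW(Z) = {$}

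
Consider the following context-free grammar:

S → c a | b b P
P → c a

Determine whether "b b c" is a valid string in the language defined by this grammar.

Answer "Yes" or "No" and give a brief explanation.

No - no valid derivation exists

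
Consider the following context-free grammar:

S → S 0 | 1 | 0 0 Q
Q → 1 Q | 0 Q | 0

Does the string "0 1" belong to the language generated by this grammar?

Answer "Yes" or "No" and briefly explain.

No - no valid derivation exists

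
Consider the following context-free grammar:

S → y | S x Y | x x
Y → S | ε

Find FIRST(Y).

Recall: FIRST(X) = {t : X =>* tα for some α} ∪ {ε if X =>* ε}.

We compute FIRST(Y) using the standard algorithm.
FIRST(S) = {x, y}
FIRST(Y) = {x, y, ε}
Therefore, FIRST(Y) = {x, y, ε}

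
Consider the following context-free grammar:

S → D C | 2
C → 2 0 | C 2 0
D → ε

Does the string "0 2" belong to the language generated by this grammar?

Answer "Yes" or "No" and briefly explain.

No - no valid derivation exists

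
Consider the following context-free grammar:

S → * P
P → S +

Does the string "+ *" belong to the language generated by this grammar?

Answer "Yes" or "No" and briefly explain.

No - no valid derivation exists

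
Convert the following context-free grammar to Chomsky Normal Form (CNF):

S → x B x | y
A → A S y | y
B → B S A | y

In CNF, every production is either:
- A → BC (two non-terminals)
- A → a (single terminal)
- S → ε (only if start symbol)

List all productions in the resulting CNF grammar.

TX → x; S → y; TY → y; A → y; B → y; S → TX X0; X0 → B TX; A → A X1; X1 → S TY; B → B X2; X2 → S A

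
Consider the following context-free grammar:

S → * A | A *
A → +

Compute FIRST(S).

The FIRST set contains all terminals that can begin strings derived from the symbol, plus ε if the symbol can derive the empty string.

We compute FIRST(S) using the standard algorithm.
FIRST(A) = {+}
FIRST(S) = {*, +}
Therefore, FIRST(S) = {*, +}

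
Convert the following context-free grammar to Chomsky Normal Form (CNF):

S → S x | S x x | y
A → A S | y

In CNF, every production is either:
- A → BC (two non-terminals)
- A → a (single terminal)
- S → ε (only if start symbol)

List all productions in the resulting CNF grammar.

TX → x; S → y; A → y; S → S TX; S → S X0; X0 → TX TX; A → A S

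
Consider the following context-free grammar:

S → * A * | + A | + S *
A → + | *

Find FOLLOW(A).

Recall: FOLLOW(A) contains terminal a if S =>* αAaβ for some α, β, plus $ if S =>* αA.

We compute FOLLOW(A) using the standard algorithm.
FOLLOW(S) starts with {$}.
FIRST(A) = {*, +}
FIRST(S) = {*, +}
FOLLOW(A) = {$, *}
FOLLOW(S) = {$, *}
Therefore, FOLLOW(A) = {$, *}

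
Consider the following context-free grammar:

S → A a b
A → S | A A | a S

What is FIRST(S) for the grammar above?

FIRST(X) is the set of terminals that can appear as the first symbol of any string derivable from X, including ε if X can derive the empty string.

We compute FIRST(S) using the standard algorithm.
FIRST(A) = {a}
FIRST(S) = {a}
Therefore, FIRST(S) = {a}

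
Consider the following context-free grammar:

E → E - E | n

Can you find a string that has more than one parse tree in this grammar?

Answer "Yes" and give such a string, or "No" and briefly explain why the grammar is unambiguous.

Yes - the string 'n - n - n - n' has two distinct parse trees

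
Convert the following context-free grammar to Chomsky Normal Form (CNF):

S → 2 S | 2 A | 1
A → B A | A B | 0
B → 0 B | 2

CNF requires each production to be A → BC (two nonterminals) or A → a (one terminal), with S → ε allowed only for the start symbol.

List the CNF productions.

T2 → 2; S → 1; A → 0; T0 → 0; B → 2; S → T2 S; S → T2 A; A → B A; A → A B; B → T0 B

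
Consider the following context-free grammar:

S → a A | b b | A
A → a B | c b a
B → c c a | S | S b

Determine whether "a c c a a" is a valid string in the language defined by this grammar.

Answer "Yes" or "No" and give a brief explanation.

No - no valid derivation exists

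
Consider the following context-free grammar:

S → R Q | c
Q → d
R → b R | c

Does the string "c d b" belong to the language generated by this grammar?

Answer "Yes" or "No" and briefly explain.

No - no valid derivation exists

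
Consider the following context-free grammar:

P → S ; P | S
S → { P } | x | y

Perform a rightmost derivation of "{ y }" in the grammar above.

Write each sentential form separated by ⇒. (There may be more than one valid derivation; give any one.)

P ⇒ S ⇒ { P } ⇒ { S } ⇒ { y }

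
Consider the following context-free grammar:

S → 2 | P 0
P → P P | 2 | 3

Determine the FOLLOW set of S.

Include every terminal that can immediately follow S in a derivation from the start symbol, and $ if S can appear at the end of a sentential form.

We compute FOLLOW(S) using the standard algorithm.
FOLLOW(S) starts with {$}.
FIRST(P) = {2, 3}
FIRST(S) = {2, 3}
FOLLOW(P) = {0, 2, 3}
FOLLOW(S) = {$}
Therefore, FOLLOW(S) = {$}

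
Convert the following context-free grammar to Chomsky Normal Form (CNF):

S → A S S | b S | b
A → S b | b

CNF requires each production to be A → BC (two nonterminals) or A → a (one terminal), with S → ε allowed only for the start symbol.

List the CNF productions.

TB → b; S → b; A → b; S → A X0; X0 → S S; S → TB S; A → S TB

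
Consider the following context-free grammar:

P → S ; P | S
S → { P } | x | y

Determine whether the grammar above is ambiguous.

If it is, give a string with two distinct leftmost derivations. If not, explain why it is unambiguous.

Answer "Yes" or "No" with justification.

No - the grammar is unambiguous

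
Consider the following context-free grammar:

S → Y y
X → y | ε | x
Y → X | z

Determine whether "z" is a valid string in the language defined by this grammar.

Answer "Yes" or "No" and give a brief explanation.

No - no valid derivation exists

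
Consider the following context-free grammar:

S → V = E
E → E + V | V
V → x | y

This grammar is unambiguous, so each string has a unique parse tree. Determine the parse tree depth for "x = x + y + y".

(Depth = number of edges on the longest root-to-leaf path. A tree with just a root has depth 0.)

5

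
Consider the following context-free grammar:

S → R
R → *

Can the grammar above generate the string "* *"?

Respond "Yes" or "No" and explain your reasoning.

No - no valid derivation exists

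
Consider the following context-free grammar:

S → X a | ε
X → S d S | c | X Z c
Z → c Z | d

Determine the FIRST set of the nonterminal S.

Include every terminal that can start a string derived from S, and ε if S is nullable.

We compute FIRST(S) using the standard algorithm.
FIRST(S) = {c, d, ε}
FIRST(X) = {c, d}
FIRST(Z) = {c, d}
Therefore, FIRST(S) = {c, d, ε}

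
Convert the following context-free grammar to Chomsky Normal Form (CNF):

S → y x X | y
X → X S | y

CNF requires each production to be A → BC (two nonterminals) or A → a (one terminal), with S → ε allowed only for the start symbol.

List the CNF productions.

TY → y; TX → x; S → y; X → y; S → TY X0; X0 → TX X; X → X S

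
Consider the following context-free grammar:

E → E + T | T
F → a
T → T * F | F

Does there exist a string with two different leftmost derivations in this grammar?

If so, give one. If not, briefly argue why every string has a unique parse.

No - every string in the language has a unique leftmost derivation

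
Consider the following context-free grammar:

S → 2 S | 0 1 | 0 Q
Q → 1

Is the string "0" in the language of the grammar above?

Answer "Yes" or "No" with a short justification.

No - no valid derivation exists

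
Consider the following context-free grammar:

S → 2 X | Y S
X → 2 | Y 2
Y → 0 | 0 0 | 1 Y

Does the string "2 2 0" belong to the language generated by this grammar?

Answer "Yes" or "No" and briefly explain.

No - no valid derivation exists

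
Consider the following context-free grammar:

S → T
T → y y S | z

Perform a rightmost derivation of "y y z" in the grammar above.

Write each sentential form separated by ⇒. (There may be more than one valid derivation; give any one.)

S ⇒ T ⇒ y y S ⇒ y y T ⇒ y y z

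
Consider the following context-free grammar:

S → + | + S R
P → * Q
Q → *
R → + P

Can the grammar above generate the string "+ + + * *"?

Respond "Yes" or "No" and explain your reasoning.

Yes - a valid derivation exists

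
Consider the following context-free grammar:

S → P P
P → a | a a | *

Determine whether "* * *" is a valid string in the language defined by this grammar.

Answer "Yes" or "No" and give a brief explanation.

No - no valid derivation exists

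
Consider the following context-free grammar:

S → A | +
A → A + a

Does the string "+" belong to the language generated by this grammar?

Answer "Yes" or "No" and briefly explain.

Yes - a valid derivation exists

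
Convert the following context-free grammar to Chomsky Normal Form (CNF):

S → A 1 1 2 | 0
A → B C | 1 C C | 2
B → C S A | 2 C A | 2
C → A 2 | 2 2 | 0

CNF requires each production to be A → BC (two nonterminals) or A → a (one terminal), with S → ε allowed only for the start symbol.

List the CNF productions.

T1 → 1; T2 → 2; S → 0; A → 2; B → 2; C → 0; S → A X0; X0 → T1 X1; X1 → T1 T2; A → B C; A → T1 X2; X2 → C C; B → C X3; X3 → S A; B → T2 X4; X4 → C A; C → A T2; C → T2 T2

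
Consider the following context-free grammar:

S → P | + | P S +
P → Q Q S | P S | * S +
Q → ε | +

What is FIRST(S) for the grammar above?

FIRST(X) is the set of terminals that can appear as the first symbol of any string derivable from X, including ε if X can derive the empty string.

We compute FIRST(S) using the standard algorithm.
FIRST(P) = {*, +}
FIRST(Q) = {+, ε}
FIRST(S) = {*, +}
Therefore, FIRST(S) = {*, +}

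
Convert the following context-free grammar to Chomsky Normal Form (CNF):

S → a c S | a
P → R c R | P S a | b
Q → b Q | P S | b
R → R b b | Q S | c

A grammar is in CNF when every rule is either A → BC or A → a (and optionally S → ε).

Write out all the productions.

TA → a; TC → c; S → a; P → b; TB → b; Q → b; R → c; S → TA X0; X0 → TC S; P → R X1; X1 → TC R; P → P X2; X2 → S TA; Q → TB Q; Q → P S; R → R X3; X3 → TB TB; R → Q S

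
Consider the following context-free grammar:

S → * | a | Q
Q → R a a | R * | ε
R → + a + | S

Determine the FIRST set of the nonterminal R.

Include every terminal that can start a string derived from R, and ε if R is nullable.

We compute FIRST(R) using the standard algorithm.
FIRST(Q) = {*, +, a, ε}
FIRST(R) = {*, +, a, ε}
FIRST(S) = {*, +, a, ε}
Therefore, FIRST(R) = {*, +, a, ε}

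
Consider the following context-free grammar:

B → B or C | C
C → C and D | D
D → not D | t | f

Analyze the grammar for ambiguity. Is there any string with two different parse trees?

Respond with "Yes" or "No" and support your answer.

No - the grammar is unambiguous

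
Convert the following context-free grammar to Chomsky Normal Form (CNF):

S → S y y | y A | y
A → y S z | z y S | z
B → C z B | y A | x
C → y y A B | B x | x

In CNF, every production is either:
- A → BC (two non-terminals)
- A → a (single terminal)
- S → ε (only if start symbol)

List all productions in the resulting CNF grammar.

TY → y; S → y; TZ → z; A → z; B → x; TX → x; C → x; S → S X0; X0 → TY TY; S → TY A; A → TY X1; X1 → S TZ; A → TZ X2; X2 → TY S; B → C X3; X3 → TZ B; B → TY A; C → TY X4; X4 → TY X5; X5 → A B; C → B TX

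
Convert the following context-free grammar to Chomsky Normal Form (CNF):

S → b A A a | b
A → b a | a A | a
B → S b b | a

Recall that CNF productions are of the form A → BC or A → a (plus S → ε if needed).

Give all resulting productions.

TB → b; TA → a; S → b; A → a; B → a; S → TB X0; X0 → A X1; X1 → A TA; A → TB TA; A → TA A; B → S X2; X2 → TB TB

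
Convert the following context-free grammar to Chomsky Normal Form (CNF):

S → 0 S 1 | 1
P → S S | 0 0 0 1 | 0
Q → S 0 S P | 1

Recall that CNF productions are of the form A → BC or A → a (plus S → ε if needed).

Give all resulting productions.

T0 → 0; T1 → 1; S → 1; P → 0; Q → 1; S → T0 X0; X0 → S T1; P → S S; P → T0 X1; X1 → T0 X2; X2 → T0 T1; Q → S X3; X3 → T0 X4; X4 → S P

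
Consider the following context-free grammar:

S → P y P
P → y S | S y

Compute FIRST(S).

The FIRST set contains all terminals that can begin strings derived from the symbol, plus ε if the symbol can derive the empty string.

We compute FIRST(S) using the standard algorithm.
FIRST(P) = {y}
FIRST(S) = {y}
Therefore, FIRST(S) = {y}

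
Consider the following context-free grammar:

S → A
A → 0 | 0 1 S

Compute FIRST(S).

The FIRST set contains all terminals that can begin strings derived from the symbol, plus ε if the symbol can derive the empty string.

We compute FIRST(S) using the standard algorithm.
FIRST(A) = {0}
FIRST(S) = {0}
Therefore, FIRST(S) = {0}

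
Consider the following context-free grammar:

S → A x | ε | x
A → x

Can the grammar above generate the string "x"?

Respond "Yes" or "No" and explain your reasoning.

Yes - a valid derivation exists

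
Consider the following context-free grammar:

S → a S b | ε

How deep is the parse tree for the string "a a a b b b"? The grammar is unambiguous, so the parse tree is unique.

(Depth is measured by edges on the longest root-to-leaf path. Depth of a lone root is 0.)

4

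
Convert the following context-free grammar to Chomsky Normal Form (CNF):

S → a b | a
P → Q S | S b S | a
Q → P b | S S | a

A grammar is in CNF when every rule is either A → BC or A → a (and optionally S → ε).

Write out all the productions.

TA → a; TB → b; S → a; P → a; Q → a; S → TA TB; P → Q S; P → S X0; X0 → TB S; Q → P TB; Q → S S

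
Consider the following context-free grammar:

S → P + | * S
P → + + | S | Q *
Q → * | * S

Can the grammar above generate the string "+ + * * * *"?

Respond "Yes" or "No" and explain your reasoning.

No - no valid derivation exists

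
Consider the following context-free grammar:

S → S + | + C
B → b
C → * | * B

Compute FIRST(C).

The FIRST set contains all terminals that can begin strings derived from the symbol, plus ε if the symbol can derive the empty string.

We compute FIRST(C) using the standard algorithm.
FIRST(B) = {b}
FIRST(C) = {*}
FIRST(S) = {+}
Therefore, FIRST(C) = {*}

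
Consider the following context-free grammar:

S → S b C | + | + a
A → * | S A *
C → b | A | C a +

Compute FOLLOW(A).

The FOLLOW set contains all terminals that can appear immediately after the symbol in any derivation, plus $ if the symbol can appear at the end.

We compute FOLLOW(A) using the standard algorithm.
FOLLOW(S) starts with {$}.
FIRST(A) = {*, +}
FIRST(C) = {*, +, b}
FIRST(S) = {+}
FOLLOW(A) = {$, *, +, a, b}
FOLLOW(C) = {$, *, +, a, b}
FOLLOW(S) = {$, *, +, b}
Therefore, FOLLOW(A) = {$, *, +, a, b}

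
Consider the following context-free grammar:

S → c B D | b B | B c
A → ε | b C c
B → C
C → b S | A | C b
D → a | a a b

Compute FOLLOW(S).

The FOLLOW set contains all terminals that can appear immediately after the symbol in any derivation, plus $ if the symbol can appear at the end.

We compute FOLLOW(S) using the standard algorithm.
FOLLOW(S) starts with {$}.
FIRST(A) = {b, ε}
FIRST(B) = {b, ε}
FIRST(C) = {b, ε}
FIRST(D) = {a}
FIRST(S) = {b, c}
FOLLOW(A) = {$, a, b, c}
FOLLOW(B) = {$, a, b, c}
FOLLOW(C) = {$, a, b, c}
FOLLOW(D) = {$, a, b, c}
FOLLOW(S) = {$, a, b, c}
Therefore, FOLLOW(S) = {$, a, b, c}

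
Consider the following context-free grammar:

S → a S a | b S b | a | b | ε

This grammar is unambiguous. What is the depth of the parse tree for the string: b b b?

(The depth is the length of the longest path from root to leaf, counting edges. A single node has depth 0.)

2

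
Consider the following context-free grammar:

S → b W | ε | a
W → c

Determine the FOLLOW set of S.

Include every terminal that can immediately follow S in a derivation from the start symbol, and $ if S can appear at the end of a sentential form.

We compute FOLLOW(S) using the standard algorithm.
FOLLOW(S) starts with {$}.
FIRST(S) = {a, b, ε}
FIRST(W) = {c}
FOLLOW(S) = {$}
FOLLOW(W) = {$}
Therefore, FOLLOW(S) = {$}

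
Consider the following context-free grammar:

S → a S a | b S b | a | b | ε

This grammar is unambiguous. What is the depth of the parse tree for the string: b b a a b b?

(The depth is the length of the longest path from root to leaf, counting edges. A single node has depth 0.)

4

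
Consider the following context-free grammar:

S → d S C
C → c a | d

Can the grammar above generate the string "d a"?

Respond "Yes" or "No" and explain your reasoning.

No - no valid derivation exists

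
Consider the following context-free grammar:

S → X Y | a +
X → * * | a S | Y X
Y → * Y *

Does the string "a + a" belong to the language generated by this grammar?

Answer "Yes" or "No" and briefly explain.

No - no valid derivation exists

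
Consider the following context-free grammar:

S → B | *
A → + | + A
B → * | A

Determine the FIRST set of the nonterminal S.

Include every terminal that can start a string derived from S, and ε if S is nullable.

We compute FIRST(S) using the standard algorithm.
FIRST(A) = {+}
FIRST(B) = {*, +}
FIRST(S) = {*, +}
Therefore, FIRST(S) = {*, +}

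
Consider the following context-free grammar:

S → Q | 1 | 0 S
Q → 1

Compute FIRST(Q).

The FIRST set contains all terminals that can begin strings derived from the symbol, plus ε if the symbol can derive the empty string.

We compute FIRST(Q) using the standard algorithm.
FIRST(Q) = {1}
FIRST(S) = {0, 1}
Therefore, FIRST(Q) = {1}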